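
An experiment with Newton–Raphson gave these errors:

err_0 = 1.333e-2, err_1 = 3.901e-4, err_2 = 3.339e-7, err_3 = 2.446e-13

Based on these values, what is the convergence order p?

Consecutive ratios: err_3/err_2 = 2.446e-13/3.339e-7 = 7.32555e-07, err_2/err_1 = 3.339e-7/3.901e-4 = 0.000855934.
p ≈ ln(7.32555e-07)/ln(0.000855934) = -14.1267/-7.0633 ≈ 2.00.
So the convergence is quadratic (order 2).

2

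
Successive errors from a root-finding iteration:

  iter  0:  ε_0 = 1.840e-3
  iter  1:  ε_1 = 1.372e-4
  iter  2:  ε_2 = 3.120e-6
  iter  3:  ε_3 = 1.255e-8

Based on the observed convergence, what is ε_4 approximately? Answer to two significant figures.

4.0e-12

First estimate the order: p ≈ ln(ε_3/ε_2) / ln(ε_2/ε_1) = ln(1.255e-8/3.120e-6)/ln(3.120e-6/1.372e-4) = ln(0.00402244)/ln(0.0227405) ≈ 1.4578.
Then ε_4 ≈ ε_3·(ε_3/ε_2)^p = 1.255e-8·(0.00402244)^1.4578 = 1.255e-8·0.000321977 ≈ 4.041e-12.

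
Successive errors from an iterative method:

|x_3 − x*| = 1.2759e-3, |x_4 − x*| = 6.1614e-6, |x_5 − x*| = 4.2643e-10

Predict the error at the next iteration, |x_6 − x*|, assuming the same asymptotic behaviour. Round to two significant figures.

First estimate the order: p ≈ ln(|x_5 − x*|/|x_4 − x*|) / ln(|x_4 − x*|/|x_3 − x*|) = ln(4.2643e-10/6.1614e-6)/ln(6.1614e-6/1.2759e-3) = ln(6.92099e-05)/ln(0.00482906) ≈ 1.7960.
Then |x_6 − x*| ≈ |x_5 − x*|·(|x_5 − x*|/|x_4 − x*|)^p = 4.2643e-10·(6.92099e-05)^1.7960 = 4.2643e-10·3.3802e-08 ≈ 1.441e-17.

1.4e-17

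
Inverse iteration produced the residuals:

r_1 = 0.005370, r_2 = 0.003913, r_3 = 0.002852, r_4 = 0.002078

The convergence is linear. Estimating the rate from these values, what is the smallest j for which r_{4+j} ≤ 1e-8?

39

Rate ρ ≈ r_4/r_3 = 0.002078/0.002852 = 0.7286.
After j more steps, r_{4+j} ≈ 0.002078·ρ^j; need ρ^j ≤ 1e-8/0.002078 = 4.81232e-06.
j ≥ ln(4.81232e-06)/ln(0.7286) = -12.2443/-0.31663 = 38.671.
So 39 more iterations are needed.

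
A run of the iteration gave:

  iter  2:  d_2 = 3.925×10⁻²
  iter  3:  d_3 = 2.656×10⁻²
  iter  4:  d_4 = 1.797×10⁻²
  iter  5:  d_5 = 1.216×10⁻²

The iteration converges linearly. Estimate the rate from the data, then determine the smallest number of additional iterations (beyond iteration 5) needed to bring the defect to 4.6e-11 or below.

50

Rate ρ ≈ d_5/d_4 = 1.216×10⁻²/1.797×10⁻² = 0.6767.
After j more steps, d_{5+j} ≈ 1.216×10⁻²·ρ^j; need ρ^j ≤ 4.6e-11/1.216×10⁻² = 3.78289e-09.
j ≥ ln(3.78289e-09)/ln(0.6767) = -19.3928/-0.39053 = 49.658.
So 50 more iterations are needed.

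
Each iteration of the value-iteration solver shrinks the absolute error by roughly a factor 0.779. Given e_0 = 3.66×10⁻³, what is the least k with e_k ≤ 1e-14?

After k steps, e_k ≈ 3.66×10⁻³·0.779^k.
Need 0.779^k ≤ 1e-14/3.66×10⁻³ = 2.73224e-12.
k ≥ ln(2.73224e-12)/ln(0.779) = -26.6259/-0.24974 = 106.614.
Smallest integer k = 107.

107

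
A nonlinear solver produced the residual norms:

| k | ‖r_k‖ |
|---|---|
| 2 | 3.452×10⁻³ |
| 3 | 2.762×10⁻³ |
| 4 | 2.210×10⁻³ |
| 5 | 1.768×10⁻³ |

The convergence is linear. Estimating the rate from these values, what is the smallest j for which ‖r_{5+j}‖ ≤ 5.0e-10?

68

Rate ρ ≈ ‖r_5‖/‖r_4‖ = 1.768×10⁻³/2.210×10⁻³ = 0.8000.
After j more steps, ‖r_{5+j}‖ ≈ 1.768×10⁻³·ρ^j; need ρ^j ≤ 5.0e-10/1.768×10⁻³ = 2.82805e-07.
j ≥ ln(2.82805e-07)/ln(0.8000) = -15.0785/-0.22314 = 67.574.
So 68 more iterations are needed.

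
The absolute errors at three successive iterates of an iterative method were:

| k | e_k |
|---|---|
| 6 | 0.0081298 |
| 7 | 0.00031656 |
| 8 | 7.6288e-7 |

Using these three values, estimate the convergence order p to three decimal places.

p ≈ ln(e_8/e_7) / ln(e_7/e_6)
  = ln(7.6288e-7/0.00031656) / ln(0.00031656/0.0081298)
  = ln(0.00240991) / ln(0.0389382)
  = -6.028166 / -3.245780 ≈ 1.857232

1.857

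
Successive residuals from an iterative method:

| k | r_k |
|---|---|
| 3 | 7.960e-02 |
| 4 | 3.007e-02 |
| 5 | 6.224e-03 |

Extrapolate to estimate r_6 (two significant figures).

4.9e-4

First estimate the order: p ≈ ln(r_5/r_4) / ln(r_4/r_3) = ln(6.224e-03/3.007e-02)/ln(3.007e-02/7.960e-02) = ln(0.206984)/ln(0.377764) ≈ 1.6180.
Then r_6 ≈ r_5·(r_5/r_4)^p = 6.224e-03·(0.206984)^1.6180 = 6.224e-03·0.0781962 ≈ 0.0004867.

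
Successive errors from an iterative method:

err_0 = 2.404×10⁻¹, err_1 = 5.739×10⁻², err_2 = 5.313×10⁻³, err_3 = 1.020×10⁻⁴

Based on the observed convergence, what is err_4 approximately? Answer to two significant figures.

First estimate the order: p ≈ ln(err_3/err_2) / ln(err_2/err_1) = ln(1.020×10⁻⁴/5.313×10⁻³)/ln(5.313×10⁻³/5.739×10⁻²) = ln(0.0191982)/ln(0.0925771) ≈ 1.6611.
Then err_4 ≈ err_3·(err_3/err_2)^p = 1.020×10⁻⁴·(0.0191982)^1.6611 = 1.020×10⁻⁴·0.0014071 ≈ 1.435e-07.

1.4e-7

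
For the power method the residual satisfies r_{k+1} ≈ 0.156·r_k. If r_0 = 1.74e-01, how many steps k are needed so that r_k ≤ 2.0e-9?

10

After k steps, r_k ≈ 1.74e-01·0.156^k.
Need 0.156^k ≤ 2.0e-9/1.74e-01 = 1.14943e-08.
k ≥ ln(1.14943e-08)/ln(0.156) = -18.2814/-1.85790 = 9.840.
Smallest integer k = 10.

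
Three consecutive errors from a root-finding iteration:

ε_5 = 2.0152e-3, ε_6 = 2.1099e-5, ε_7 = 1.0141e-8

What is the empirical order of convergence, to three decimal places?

p ≈ ln(ε_7/ε_6) / ln(ε_6/ε_5)
  = ln(1.0141e-8/2.1099e-5) / ln(2.1099e-5/2.0152e-3)
  = ln(0.000480639) / ln(0.0104699)
  = -7.640394 / -4.559251 ≈ 1.675800

1.676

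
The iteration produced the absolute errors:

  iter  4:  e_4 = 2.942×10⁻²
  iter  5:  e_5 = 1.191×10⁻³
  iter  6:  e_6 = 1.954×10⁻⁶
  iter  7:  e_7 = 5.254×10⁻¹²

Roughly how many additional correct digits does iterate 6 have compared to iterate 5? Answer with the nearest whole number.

3

Digits gained ≈ log₁₀(e_5/e_6) = log₁₀(1.191×10⁻³/1.954×10⁻⁶) = log₁₀(609.519) ≈ 2.785.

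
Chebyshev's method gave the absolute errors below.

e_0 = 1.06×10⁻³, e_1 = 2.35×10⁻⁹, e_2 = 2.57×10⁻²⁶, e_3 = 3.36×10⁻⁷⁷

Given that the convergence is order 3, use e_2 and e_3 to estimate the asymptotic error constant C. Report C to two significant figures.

C ≈ e_3 / e_2^3
  = 3.36×10⁻⁷⁷ / (2.57×10⁻²⁶)^3
  = 3.36×10⁻⁷⁷ / 1.69746e-77 ≈ 1.9794

2.0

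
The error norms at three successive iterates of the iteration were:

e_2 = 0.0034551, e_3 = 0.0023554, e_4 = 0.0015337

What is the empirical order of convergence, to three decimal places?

1.120

p ≈ ln(e_4/e_3) / ln(e_3/e_2)
  = ln(0.0015337/0.0023554) / ln(0.0023554/0.0034551)
  = ln(0.651142) / ln(0.681717)
  = -0.429028 / -0.383141 ≈ 1.119765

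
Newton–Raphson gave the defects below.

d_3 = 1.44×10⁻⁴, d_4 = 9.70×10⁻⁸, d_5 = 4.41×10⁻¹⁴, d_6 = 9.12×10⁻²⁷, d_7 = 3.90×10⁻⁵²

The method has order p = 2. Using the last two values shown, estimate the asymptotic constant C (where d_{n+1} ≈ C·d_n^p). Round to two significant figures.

C ≈ d_7 / d_6^2
  = 3.90×10⁻⁵² / (9.12×10⁻²⁷)^2
  = 3.90×10⁻⁵² / 8.31744e-53 ≈ 4.6889

4.7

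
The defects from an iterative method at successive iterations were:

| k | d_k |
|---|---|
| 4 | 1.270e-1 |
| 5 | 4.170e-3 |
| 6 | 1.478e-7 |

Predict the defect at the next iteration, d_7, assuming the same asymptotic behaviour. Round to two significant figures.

First estimate the order: p ≈ ln(d_6/d_5) / ln(d_5/d_4) = ln(1.478e-7/4.170e-3)/ln(4.170e-3/1.270e-1) = ln(3.54436e-05)/ln(0.0328346) ≈ 2.9996.
Then d_7 ≈ d_6·(d_6/d_5)^p = 1.478e-7·(3.54436e-05)^2.9996 = 1.478e-7·4.47089e-14 ≈ 6.608e-21.

6.6e-21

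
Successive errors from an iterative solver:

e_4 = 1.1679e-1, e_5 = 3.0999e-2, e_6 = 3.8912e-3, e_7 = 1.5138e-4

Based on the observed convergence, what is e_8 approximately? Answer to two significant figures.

9.4e-7

First estimate the order: p ≈ ln(e_7/e_6) / ln(e_6/e_5) = ln(1.5138e-4/3.8912e-3)/ln(3.8912e-3/3.0999e-2) = ln(0.0389032)/ln(0.125527) ≈ 1.5645.
Then e_8 ≈ e_7·(e_7/e_6)^p = 1.5138e-4·(0.0389032)^1.5645 = 1.5138e-4·0.00622346 ≈ 9.421e-07.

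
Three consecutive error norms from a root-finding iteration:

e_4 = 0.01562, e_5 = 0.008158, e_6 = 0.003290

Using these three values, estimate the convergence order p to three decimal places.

p ≈ ln(e_6/e_5) / ln(e_5/e_4)
  = ln(0.003290/0.008158) / ln(0.008158/0.01562)
  = ln(0.403285) / ln(0.522279)
  = -0.908112 / -0.649553 ≈ 1.398057

1.398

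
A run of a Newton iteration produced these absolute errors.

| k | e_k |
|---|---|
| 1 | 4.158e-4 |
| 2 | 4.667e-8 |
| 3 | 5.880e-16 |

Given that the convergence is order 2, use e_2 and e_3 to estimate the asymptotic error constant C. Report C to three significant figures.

0.270

C ≈ e_3 / e_2^2
  = 5.880e-16 / (4.667e-8)^2
  = 5.880e-16 / 2.17809e-15 ≈ 0.26996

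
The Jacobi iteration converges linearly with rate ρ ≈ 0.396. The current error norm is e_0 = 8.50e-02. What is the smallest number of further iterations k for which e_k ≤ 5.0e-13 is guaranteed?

28

After k steps, e_k ≈ 8.50e-02·0.396^k.
Need 0.396^k ≤ 5.0e-13/8.50e-02 = 5.88235e-12.
k ≥ ln(5.88235e-12)/ln(0.396) = -25.8591/-0.92634 = 27.915.
Smallest integer k = 28.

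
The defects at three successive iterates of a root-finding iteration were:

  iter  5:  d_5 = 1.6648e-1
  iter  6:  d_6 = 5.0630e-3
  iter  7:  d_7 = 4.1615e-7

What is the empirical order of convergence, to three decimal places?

2.693

p ≈ ln(d_7/d_6) / ln(d_6/d_5)
  = ln(4.1615e-7/5.0630e-3) / ln(5.0630e-3/1.6648e-1)
  = ln(8.21944e-05) / ln(0.0304121)
  = -9.406423 / -3.492915 ≈ 2.693001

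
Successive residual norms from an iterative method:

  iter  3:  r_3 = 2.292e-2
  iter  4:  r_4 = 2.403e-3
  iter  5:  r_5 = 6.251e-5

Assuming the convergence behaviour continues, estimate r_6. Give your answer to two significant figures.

1.7e-7

First estimate the order: p ≈ ln(r_5/r_4) / ln(r_4/r_3) = ln(6.251e-5/2.403e-3)/ln(2.403e-3/2.292e-2) = ln(0.0260133)/ln(0.104843) ≈ 1.6180.
Then r_6 ≈ r_5·(r_5/r_4)^p = 6.251e-5·(0.0260133)^1.6180 = 6.251e-5·0.00272763 ≈ 1.705e-07.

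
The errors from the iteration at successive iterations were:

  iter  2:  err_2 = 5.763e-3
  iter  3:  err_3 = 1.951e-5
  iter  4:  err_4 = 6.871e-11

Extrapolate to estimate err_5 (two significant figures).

6.3e-23

First estimate the order: p ≈ ln(err_4/err_3) / ln(err_3/err_2) = ln(6.871e-11/1.951e-5)/ln(1.951e-5/5.763e-3) = ln(3.52178e-06)/ln(0.00338539) ≈ 2.2074.
Then err_5 ≈ err_4·(err_4/err_3)^p = 6.871e-11·(3.52178e-06)^2.2074 = 6.871e-11·9.17324e-13 ≈ 6.303e-23.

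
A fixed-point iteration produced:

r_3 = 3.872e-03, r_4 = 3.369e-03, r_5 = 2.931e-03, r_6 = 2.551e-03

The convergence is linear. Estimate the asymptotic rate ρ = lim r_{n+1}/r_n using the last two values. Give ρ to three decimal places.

ρ ≈ r_6/r_5 = 2.551e-03/2.931e-03 = 0.87035

0.870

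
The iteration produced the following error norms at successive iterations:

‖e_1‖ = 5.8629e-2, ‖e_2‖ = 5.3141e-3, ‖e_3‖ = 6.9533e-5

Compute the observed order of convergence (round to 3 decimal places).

1.806

p ≈ ln(‖e_3‖/‖e_2‖) / ln(‖e_2‖/‖e_1‖)
  = ln(6.9533e-5/5.3141e-3) / ln(5.3141e-3/5.8629e-2)
  = ln(0.0130846) / ln(0.0906394)
  = -4.336319 / -2.400866 ≈ 1.806148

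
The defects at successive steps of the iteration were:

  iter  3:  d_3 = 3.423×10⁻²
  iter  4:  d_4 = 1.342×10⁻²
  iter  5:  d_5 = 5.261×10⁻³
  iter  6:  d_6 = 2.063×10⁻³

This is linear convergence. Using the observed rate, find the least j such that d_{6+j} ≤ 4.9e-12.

Rate ρ ≈ d_6/d_5 = 2.063×10⁻³/5.261×10⁻³ = 0.3921.
After j more steps, d_{6+j} ≈ 2.063×10⁻³·ρ^j; need ρ^j ≤ 4.9e-12/2.063×10⁻³ = 2.37518e-09.
j ≥ ln(2.37518e-09)/ln(0.3921) = -19.8582/-0.93624 = 21.211.
So 22 more iterations are needed.

22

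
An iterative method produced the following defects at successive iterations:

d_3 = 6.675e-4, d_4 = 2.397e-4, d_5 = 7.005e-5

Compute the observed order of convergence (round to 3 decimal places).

p ≈ ln(d_5/d_4) / ln(d_4/d_3)
  = ln(7.005e-5/2.397e-4) / ln(2.397e-4/6.675e-4)
  = ln(0.29224) / ln(0.359101)
  = -1.230180 / -1.024152 ≈ 1.201169

1.201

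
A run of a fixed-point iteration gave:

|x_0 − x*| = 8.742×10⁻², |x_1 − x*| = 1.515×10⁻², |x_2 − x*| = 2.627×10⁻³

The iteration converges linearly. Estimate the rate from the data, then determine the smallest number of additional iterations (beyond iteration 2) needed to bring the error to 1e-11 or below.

12

Rate ρ ≈ |x_2 − x*|/|x_1 − x*| = 2.627×10⁻³/1.515×10⁻² = 0.1734.
After j more steps, |x_{2+j} − x*| ≈ 2.627×10⁻³·ρ^j; need ρ^j ≤ 1e-11/2.627×10⁻³ = 3.80662e-09.
j ≥ ln(3.80662e-09)/ln(0.1734) = -19.3865/-1.75215 = 11.064.
So 12 more iterations are needed.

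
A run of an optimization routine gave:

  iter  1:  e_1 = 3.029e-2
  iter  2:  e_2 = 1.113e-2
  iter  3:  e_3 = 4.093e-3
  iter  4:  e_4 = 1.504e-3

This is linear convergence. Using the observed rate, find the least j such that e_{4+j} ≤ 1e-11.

Rate ρ ≈ e_4/e_3 = 1.504e-3/4.093e-3 = 0.3675.
After j more steps, e_{4+j} ≈ 1.504e-3·ρ^j; need ρ^j ≤ 1e-11/1.504e-3 = 6.64894e-09.
j ≥ ln(6.64894e-09)/ln(0.3675) = -18.8288/-1.00103 = 18.809.
So 19 more iterations are needed.

19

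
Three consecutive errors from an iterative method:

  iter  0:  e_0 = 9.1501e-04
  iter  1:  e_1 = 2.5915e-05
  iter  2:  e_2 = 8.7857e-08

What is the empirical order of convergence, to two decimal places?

p ≈ ln(e_2/e_1) / ln(e_1/e_0)
  = ln(8.7857e-08/2.5915e-05) / ln(2.5915e-05/9.1501e-04)
  = ln(0.0033902) / ln(0.0283221)
  = -5.68687 / -3.56411 ≈ 1.59559

1.60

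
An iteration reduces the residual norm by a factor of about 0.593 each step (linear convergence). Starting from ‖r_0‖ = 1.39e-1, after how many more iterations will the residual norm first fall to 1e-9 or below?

36

After k steps, ‖r_k‖ ≈ 1.39e-1·0.593^k.
Need 0.593^k ≤ 1e-9/1.39e-1 = 7.19424e-09.
k ≥ ln(7.19424e-09)/ln(0.593) = -18.7500/-0.52256 = 35.881.
Smallest integer k = 36.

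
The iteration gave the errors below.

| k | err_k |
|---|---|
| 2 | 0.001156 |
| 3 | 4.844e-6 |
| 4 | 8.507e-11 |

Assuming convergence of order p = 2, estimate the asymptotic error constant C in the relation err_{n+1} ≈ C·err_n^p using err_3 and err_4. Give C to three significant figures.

C ≈ err_4 / err_3^2
  = 8.507e-11 / (4.844e-6)^2
  = 8.507e-11 / 2.34643e-11 ≈ 3.6255

3.63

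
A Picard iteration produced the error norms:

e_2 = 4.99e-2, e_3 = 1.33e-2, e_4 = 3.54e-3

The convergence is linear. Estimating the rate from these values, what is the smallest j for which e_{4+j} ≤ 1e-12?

17

Rate ρ ≈ e_4/e_3 = 3.54e-3/1.33e-2 = 0.2662.
After j more steps, e_{4+j} ≈ 3.54e-3·ρ^j; need ρ^j ≤ 1e-12/3.54e-3 = 2.82486e-10.
j ≥ ln(2.82486e-10)/ln(0.2662) = -21.9874/-1.32351 = 16.613.
So 17 more iterations are needed.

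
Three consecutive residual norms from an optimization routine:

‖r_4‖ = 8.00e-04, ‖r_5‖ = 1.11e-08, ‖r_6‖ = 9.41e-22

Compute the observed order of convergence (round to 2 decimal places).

2.69

p ≈ ln(‖r_6‖/‖r_5‖) / ln(‖r_5‖/‖r_4‖)
  = ln(9.41e-22/1.11e-08) / ln(1.11e-08/8.00e-04)
  = ln(8.47748e-14) / ln(1.3875e-05)
  = -30.09878 / -11.18542 ≈ 2.69089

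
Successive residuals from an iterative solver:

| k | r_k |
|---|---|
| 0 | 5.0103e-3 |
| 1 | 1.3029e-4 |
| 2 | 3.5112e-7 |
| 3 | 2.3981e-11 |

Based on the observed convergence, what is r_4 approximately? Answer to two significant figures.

First estimate the order: p ≈ ln(r_3/r_2) / ln(r_2/r_1) = ln(2.3981e-11/3.5112e-7)/ln(3.5112e-7/1.3029e-4) = ln(6.82986e-05)/ln(0.00269491) ≈ 1.6212.
Then r_4 ≈ r_3·(r_3/r_2)^p = 2.3981e-11·(6.82986e-05)^1.6212 = 2.3981e-11·1.76502e-07 ≈ 4.233e-18.

4.2e-18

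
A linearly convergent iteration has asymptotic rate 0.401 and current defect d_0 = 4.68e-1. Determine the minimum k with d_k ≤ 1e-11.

After k steps, d_k ≈ 4.68e-1·0.401^k.
Need 0.401^k ≤ 1e-11/4.68e-1 = 2.13675e-11.
k ≥ ln(2.13675e-11)/ln(0.401) = -24.5692/-0.91379 = 26.887.
Smallest integer k = 27.

27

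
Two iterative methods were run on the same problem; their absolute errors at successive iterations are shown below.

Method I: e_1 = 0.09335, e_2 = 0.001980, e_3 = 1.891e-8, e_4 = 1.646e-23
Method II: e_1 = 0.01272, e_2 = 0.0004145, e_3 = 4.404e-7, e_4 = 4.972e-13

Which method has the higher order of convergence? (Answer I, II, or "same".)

Method I: p ≈ ln(1.646e-23/1.891e-8)/ln(1.891e-8/0.001980) ≈ 3.00.
Method II: p ≈ ln(4.972e-13/4.404e-7)/ln(4.404e-7/0.0004145) ≈ 2.00.
Method I has the higher order (≈3.0 vs ≈2.0).

I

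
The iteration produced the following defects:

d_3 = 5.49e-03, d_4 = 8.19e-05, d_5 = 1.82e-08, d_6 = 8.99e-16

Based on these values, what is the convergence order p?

Consecutive ratios: d_6/d_5 = 8.99e-16/1.82e-08 = 4.93956e-08, d_5/d_4 = 1.82e-08/8.19e-05 = 0.000222222.
p ≈ ln(4.93956e-08)/ln(0.000222222) = -16.8234/-8.4118 ≈ 2.00.
So the convergence is quadratic (order 2).

2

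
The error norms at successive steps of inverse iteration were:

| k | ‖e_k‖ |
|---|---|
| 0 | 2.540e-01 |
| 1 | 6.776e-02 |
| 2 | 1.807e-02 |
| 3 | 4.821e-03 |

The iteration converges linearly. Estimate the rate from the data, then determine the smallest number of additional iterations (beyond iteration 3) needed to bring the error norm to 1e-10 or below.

Rate ρ ≈ ‖e_3‖/‖e_2‖ = 4.821e-03/1.807e-02 = 0.2668.
After j more steps, ‖e_{3+j}‖ ≈ 4.821e-03·ρ^j; need ρ^j ≤ 1e-10/4.821e-03 = 2.07426e-08.
j ≥ ln(2.07426e-08)/ln(0.2668) = -17.6911/-1.32126 = 13.390.
So 14 more iterations are needed.

14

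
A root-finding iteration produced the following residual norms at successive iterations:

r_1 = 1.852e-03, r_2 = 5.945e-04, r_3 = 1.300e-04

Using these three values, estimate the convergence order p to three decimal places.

p ≈ ln(r_3/r_2) / ln(r_2/r_1)
  = ln(1.300e-04/5.945e-04) / ln(5.945e-04/1.852e-03)
  = ln(0.218671) / ln(0.321004)
  = -1.520187 / -1.136302 ≈ 1.337837

1.338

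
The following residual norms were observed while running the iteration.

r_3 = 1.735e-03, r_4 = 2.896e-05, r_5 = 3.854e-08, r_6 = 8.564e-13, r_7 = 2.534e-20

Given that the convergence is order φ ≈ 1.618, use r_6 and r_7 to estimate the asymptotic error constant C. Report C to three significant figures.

0.849

C ≈ r_7 / r_6^1.618
  = 2.534e-20 / (8.564e-13)^1.618
  = 2.534e-20 / 2.98587e-20 ≈ 0.84866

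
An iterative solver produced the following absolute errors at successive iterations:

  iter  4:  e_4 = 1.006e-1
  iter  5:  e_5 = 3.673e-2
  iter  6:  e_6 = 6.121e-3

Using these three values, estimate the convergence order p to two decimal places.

p ≈ ln(e_6/e_5) / ln(e_5/e_4)
  = ln(6.121e-3/3.673e-2) / ln(3.673e-2/1.006e-1)
  = ln(0.166649) / ln(0.365109)
  = -1.79187 / -1.00756 ≈ 1.77843

1.78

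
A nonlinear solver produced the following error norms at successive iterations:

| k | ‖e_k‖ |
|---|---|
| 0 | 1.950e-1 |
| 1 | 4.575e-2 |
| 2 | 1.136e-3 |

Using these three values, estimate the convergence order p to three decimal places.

2.549

p ≈ ln(‖e_2‖/‖e_1‖) / ln(‖e_1‖/‖e_0‖)
  = ln(1.136e-3/4.575e-2) / ln(4.575e-2/1.950e-1)
  = ln(0.0248306) / ln(0.234615)
  = -3.695679 / -1.449809 ≈ 2.549080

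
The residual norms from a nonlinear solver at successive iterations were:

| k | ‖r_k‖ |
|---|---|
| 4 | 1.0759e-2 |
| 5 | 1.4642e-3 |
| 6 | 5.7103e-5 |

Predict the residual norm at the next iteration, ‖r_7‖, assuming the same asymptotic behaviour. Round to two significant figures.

First estimate the order: p ≈ ln(‖r_6‖/‖r_5‖) / ln(‖r_5‖/‖r_4‖) = ln(5.7103e-5/1.4642e-3)/ln(1.4642e-3/1.0759e-2) = ln(0.0389995)/ln(0.136091) ≈ 1.6266.
Then ‖r_7‖ ≈ ‖r_6‖·(‖r_6‖/‖r_5‖)^p = 5.7103e-5·(0.0389995)^1.6266 = 5.7103e-5·0.0051076 ≈ 2.917e-07.

2.9e-7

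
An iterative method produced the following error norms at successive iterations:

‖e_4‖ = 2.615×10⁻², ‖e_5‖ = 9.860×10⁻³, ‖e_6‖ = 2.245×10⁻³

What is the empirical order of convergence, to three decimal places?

p ≈ ln(‖e_6‖/‖e_5‖) / ln(‖e_5‖/‖e_4‖)
  = ln(2.245×10⁻³/9.860×10⁻³) / ln(9.860×10⁻³/2.615×10⁻²)
  = ln(0.227688) / ln(0.377055)
  = -1.479779 / -0.975364 ≈ 1.517156

1.517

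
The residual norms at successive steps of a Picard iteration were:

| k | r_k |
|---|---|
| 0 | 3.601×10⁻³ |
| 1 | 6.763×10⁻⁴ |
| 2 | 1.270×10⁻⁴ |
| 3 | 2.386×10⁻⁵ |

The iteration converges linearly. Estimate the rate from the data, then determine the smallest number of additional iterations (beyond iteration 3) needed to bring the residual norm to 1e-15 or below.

Rate ρ ≈ r_3/r_2 = 2.386×10⁻⁵/1.270×10⁻⁴ = 0.1879.
After j more steps, r_{3+j} ≈ 2.386×10⁻⁵·ρ^j; need ρ^j ≤ 1e-15/2.386×10⁻⁵ = 4.19111e-11.
j ≥ ln(4.19111e-11)/ln(0.1879) = -23.8955/-1.67185 = 14.293.
So 15 more iterations are needed.

15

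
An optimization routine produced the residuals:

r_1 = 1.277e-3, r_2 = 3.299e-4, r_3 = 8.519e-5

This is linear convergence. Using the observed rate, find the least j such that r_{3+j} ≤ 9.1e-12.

12

Rate ρ ≈ r_3/r_2 = 8.519e-5/3.299e-4 = 0.2582.
After j more steps, r_{3+j} ≈ 8.519e-5·ρ^j; need ρ^j ≤ 9.1e-12/8.519e-5 = 1.0682e-07.
j ≥ ln(1.0682e-07)/ln(0.2582) = -16.0521/-1.35402 = 11.855.
So 12 more iterations are needed.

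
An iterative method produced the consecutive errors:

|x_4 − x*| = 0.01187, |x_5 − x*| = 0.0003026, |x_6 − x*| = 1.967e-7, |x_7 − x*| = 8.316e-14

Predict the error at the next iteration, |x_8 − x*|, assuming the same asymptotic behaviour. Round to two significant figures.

1.5e-26

First estimate the order: p ≈ ln(|x_7 − x*|/|x_6 − x*|) / ln(|x_6 − x*|/|x_5 − x*|) = ln(8.316e-14/1.967e-7)/ln(1.967e-7/0.0003026) = ln(4.22776e-07)/ln(0.000650033) ≈ 1.9999.
Then |x_8 − x*| ≈ |x_7 − x*|·(|x_7 − x*|/|x_6 − x*|)^p = 8.316e-14·(4.22776e-07)^1.9999 = 8.316e-14·1.79002e-13 ≈ 1.489e-26.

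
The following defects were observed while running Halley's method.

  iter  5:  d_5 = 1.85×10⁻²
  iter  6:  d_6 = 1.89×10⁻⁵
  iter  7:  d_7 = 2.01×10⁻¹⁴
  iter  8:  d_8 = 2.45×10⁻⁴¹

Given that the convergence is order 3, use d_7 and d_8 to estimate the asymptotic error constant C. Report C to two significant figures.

C ≈ d_8 / d_7^3
  = 2.45×10⁻⁴¹ / (2.01×10⁻¹⁴)^3
  = 2.45×10⁻⁴¹ / 8.1206e-42 ≈ 3.017

3.0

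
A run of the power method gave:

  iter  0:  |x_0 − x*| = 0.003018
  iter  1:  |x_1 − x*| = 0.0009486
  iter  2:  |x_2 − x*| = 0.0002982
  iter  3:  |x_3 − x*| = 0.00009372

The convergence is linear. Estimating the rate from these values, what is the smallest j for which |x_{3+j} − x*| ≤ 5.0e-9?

9

Rate ρ ≈ |x_3 − x*|/|x_2 − x*| = 0.00009372/0.0002982 = 0.3143.
After j more steps, |x_{3+j} − x*| ≈ 0.00009372·ρ^j; need ρ^j ≤ 5.0e-9/0.00009372 = 5.33504e-05.
j ≥ ln(5.33504e-05)/ln(0.3143) = -9.8386/-1.15741 = 8.501.
So 9 more iterations are needed.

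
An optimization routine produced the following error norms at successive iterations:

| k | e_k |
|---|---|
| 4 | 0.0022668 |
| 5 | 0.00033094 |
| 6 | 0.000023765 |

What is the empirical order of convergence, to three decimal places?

p ≈ ln(e_6/e_5) / ln(e_5/e_4)
  = ln(0.000023765/0.00033094) / ln(0.00033094/0.0022668)
  = ln(0.0718106) / ln(0.145994)
  = -2.633723 / -1.924190 ≈ 1.368744

1.369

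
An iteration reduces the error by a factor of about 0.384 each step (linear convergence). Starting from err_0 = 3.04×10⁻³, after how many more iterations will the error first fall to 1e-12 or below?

23

After k steps, err_k ≈ 3.04×10⁻³·0.384^k.
Need 0.384^k ≤ 1e-12/3.04×10⁻³ = 3.28947e-10.
k ≥ ln(3.28947e-10)/ln(0.384) = -21.8351/-0.95711 = 22.814.
Smallest integer k = 23.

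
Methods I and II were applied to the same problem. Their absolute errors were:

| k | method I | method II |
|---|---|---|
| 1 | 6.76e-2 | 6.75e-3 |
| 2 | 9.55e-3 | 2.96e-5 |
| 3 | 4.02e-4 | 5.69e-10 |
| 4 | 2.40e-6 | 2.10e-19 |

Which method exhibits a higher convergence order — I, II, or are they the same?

II

Method I: p ≈ ln(2.40e-6/4.02e-4)/ln(4.02e-4/9.55e-3) ≈ 1.62.
Method II: p ≈ ln(2.10e-19/5.69e-10)/ln(5.69e-10/2.96e-5) ≈ 2.00.
Method II has the higher order (≈2.0 vs ≈1.6).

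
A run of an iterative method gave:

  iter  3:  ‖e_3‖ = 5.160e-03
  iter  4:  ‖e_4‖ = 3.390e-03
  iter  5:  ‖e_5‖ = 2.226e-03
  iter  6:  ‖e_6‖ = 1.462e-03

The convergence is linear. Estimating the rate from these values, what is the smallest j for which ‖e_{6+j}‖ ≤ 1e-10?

Rate ρ ≈ ‖e_6‖/‖e_5‖ = 1.462e-03/2.226e-03 = 0.6568.
After j more steps, ‖e_{6+j}‖ ≈ 1.462e-03·ρ^j; need ρ^j ≤ 1e-10/1.462e-03 = 6.83995e-08.
j ≥ ln(6.83995e-08)/ln(0.6568) = -16.4979/-0.42038 = 39.245.
So 40 more iterations are needed.

40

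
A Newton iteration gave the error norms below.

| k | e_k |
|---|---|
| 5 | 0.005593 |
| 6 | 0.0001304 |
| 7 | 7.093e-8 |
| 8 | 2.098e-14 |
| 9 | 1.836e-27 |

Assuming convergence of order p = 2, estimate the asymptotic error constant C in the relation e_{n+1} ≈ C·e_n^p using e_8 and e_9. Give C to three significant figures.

4.17

C ≈ e_9 / e_8^2
  = 1.836e-27 / (2.098e-14)^2
  = 1.836e-27 / 4.4016e-28 ≈ 4.1712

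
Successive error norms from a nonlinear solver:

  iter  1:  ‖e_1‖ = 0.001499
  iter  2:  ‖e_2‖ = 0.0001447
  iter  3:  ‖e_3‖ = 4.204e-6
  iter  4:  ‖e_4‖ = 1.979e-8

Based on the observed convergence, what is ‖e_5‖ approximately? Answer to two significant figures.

5.9e-12

First estimate the order: p ≈ ln(‖e_4‖/‖e_3‖) / ln(‖e_3‖/‖e_2‖) = ln(1.979e-8/4.204e-6)/ln(4.204e-6/0.0001447) = ln(0.00470742)/ln(0.0290532) ≈ 1.5143.
Then ‖e_5‖ ≈ ‖e_4‖·(‖e_4‖/‖e_3‖)^p = 1.979e-8·(0.00470742)^1.5143 = 1.979e-8·0.000299154 ≈ 5.92e-12.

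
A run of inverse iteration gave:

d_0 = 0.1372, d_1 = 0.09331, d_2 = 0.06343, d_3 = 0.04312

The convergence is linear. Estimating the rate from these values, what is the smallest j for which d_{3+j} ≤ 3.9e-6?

25

Rate ρ ≈ d_3/d_2 = 0.04312/0.06343 = 0.6798.
After j more steps, d_{3+j} ≈ 0.04312·ρ^j; need ρ^j ≤ 3.9e-6/0.04312 = 9.04453e-05.
j ≥ ln(9.04453e-05)/ln(0.6798) = -9.3108/-0.38596 = 24.124.
So 25 more iterations are needed.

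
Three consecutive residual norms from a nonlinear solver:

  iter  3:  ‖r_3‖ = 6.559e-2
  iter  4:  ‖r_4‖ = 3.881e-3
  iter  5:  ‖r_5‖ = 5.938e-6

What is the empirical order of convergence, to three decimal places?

p ≈ ln(‖r_5‖/‖r_4‖) / ln(‖r_4‖/‖r_3‖)
  = ln(5.938e-6/3.881e-3) / ln(3.881e-3/6.559e-2)
  = ln(0.00153002) / ln(0.0591706)
  = -6.482474 / -2.827330 ≈ 2.292790

2.293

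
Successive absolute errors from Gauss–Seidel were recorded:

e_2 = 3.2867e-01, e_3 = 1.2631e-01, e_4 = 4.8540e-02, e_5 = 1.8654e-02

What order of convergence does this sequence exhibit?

1

Consecutive ratios: e_5/e_4 = 1.8654e-02/4.8540e-02 = 0.384302, e_4/e_3 = 4.8540e-02/1.2631e-01 = 0.384293.
p ≈ ln(0.384302)/ln(0.384293) = -0.9563/-0.9564 ≈ 1.00.
So the convergence is linear (order 1).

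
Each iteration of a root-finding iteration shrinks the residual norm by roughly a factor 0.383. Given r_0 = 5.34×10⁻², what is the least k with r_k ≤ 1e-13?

29

After k steps, r_k ≈ 5.34×10⁻²·0.383^k.
Need 0.383^k ≤ 1e-13/5.34×10⁻² = 1.87266e-12.
k ≥ ln(1.87266e-12)/ln(0.383) = -27.0037/-0.95972 = 28.137.
Smallest integer k = 29.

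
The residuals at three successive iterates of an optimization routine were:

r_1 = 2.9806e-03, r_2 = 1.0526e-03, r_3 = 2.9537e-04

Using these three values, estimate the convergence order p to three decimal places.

1.221

p ≈ ln(r_3/r_2) / ln(r_2/r_1)
  = ln(2.9537e-04/1.0526e-03) / ln(1.0526e-03/2.9806e-03)
  = ln(0.28061) / ln(0.35315)
  = -1.270789 / -1.040862 ≈ 1.220901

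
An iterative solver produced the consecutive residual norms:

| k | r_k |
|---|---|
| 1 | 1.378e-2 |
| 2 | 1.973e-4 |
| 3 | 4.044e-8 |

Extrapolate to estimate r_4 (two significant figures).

1.7e-15

First estimate the order: p ≈ ln(r_3/r_2) / ln(r_2/r_1) = ln(4.044e-8/1.973e-4)/ln(1.973e-4/1.378e-2) = ln(0.000204967)/ln(0.0143179) ≈ 2.0000.
Then r_4 ≈ r_3·(r_3/r_2)^p = 4.044e-8·(0.000204967)^2.0000 = 4.044e-8·4.20115e-08 ≈ 1.699e-15.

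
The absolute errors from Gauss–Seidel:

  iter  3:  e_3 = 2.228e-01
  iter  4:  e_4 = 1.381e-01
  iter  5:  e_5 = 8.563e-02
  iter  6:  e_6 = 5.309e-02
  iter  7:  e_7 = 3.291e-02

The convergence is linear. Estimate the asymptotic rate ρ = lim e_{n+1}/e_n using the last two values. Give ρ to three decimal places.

0.620

ρ ≈ e_7/e_6 = 3.291e-02/5.309e-02 = 0.61989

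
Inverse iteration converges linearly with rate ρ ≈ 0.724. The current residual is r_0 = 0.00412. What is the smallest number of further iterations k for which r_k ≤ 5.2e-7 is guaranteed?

After k steps, r_k ≈ 0.00412·0.724^k.
Need 0.724^k ≤ 5.2e-7/0.00412 = 0.000126214.
k ≥ ln(0.000126214)/ln(0.724) = -8.9775/-0.32296 = 27.798.
Smallest integer k = 28.

28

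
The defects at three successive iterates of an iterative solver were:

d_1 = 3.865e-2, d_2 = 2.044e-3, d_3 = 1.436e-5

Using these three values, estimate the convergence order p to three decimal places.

p ≈ ln(d_3/d_2) / ln(d_2/d_1)
  = ln(1.436e-5/2.044e-3) / ln(2.044e-3/3.865e-2)
  = ln(0.00702544) / ln(0.0528849)
  = -4.958217 / -2.939637 ≈ 1.686677

1.687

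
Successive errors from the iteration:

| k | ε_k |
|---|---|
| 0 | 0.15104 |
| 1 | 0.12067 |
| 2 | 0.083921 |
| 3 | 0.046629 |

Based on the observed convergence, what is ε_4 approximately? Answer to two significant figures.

1.8e-2

First estimate the order: p ≈ ln(ε_3/ε_2) / ln(ε_2/ε_1) = ln(0.046629/0.083921)/ln(0.083921/0.12067) = ln(0.55563)/ln(0.695459) ≈ 1.6181.
Then ε_4 ≈ ε_3·(ε_3/ε_2)^p = 0.046629·(0.55563)^1.6181 = 0.046629·0.386401 ≈ 0.01802.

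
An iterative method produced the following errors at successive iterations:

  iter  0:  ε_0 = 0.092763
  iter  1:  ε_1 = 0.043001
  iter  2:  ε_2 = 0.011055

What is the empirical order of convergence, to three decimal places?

1.767

p ≈ ln(ε_2/ε_1) / ln(ε_1/ε_0)
  = ln(0.011055/0.043001) / ln(0.043001/0.092763)
  = ln(0.257087) / ln(0.463558)
  = -1.358341 / -0.768824 ≈ 1.766778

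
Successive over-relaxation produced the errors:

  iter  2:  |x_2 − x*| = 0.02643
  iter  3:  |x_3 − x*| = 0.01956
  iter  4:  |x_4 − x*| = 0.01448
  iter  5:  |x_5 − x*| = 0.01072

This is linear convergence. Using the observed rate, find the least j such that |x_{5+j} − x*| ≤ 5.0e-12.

Rate ρ ≈ |x_5 − x*|/|x_4 − x*| = 0.01072/0.01448 = 0.7403.
After j more steps, |x_{5+j} − x*| ≈ 0.01072·ρ^j; need ρ^j ≤ 5.0e-12/0.01072 = 4.66418e-10.
j ≥ ln(4.66418e-10)/ln(0.7403) = -21.4859/-0.30070 = 71.453.
So 72 more iterations are needed.

72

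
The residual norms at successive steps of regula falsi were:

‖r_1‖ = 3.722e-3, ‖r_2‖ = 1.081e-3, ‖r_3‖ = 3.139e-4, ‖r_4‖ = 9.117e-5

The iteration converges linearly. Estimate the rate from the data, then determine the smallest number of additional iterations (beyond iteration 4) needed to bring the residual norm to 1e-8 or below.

8

Rate ρ ≈ ‖r_4‖/‖r_3‖ = 9.117e-5/3.139e-4 = 0.2904.
After j more steps, ‖r_{4+j}‖ ≈ 9.117e-5·ρ^j; need ρ^j ≤ 1e-8/9.117e-5 = 0.000109685.
j ≥ ln(0.000109685)/ln(0.2904) = -9.1179/-1.23650 = 7.374.
So 8 more iterations are needed.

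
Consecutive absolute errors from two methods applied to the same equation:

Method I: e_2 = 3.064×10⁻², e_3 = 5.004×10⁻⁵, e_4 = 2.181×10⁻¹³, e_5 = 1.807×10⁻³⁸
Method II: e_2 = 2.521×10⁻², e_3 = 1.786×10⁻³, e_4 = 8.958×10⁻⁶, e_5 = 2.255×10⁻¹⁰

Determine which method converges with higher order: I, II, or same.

Method I: p ≈ ln(1.807×10⁻³⁸/2.181×10⁻¹³)/ln(2.181×10⁻¹³/5.004×10⁻⁵) ≈ 3.00.
Method II: p ≈ ln(2.255×10⁻¹⁰/8.958×10⁻⁶)/ln(8.958×10⁻⁶/1.786×10⁻³) ≈ 2.00.
Method I has the higher order (≈3.0 vs ≈2.0).

I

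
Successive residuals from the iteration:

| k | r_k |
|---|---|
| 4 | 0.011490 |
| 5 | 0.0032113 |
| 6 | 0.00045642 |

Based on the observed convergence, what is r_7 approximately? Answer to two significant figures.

First estimate the order: p ≈ ln(r_6/r_5) / ln(r_5/r_4) = ln(0.00045642/0.0032113)/ln(0.0032113/0.011490) = ln(0.142129)/ln(0.279487) ≈ 1.5305.
Then r_7 ≈ r_6·(r_6/r_5)^p = 0.00045642·(0.142129)^1.5305 = 0.00045642·0.0504872 ≈ 2.304e-05.

2.3e-5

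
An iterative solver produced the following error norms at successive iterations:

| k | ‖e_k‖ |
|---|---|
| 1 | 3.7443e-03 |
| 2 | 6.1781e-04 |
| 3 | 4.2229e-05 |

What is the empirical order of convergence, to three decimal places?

p ≈ ln(‖e_3‖/‖e_2‖) / ln(‖e_2‖/‖e_1‖)
  = ln(4.2229e-05/6.1781e-04) / ln(6.1781e-04/3.7443e-03)
  = ln(0.0683527) / ln(0.165)
  = -2.683074 / -1.801810 ≈ 1.489099

1.489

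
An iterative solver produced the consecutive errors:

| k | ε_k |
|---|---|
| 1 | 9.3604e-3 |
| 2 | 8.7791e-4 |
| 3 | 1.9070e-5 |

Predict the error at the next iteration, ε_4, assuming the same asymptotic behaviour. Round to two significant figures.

First estimate the order: p ≈ ln(ε_3/ε_2) / ln(ε_2/ε_1) = ln(1.9070e-5/8.7791e-4)/ln(8.7791e-4/9.3604e-3) = ln(0.021722)/ln(0.0937898) ≈ 1.6180.
Then ε_4 ≈ ε_3·(ε_3/ε_2)^p = 1.9070e-5·(0.021722)^1.6180 = 1.9070e-5·0.00203753 ≈ 3.886e-08.

3.9e-8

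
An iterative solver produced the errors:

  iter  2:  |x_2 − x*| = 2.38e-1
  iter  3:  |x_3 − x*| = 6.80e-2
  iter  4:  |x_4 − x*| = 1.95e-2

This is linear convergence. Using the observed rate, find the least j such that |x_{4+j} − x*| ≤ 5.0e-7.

Rate ρ ≈ |x_4 − x*|/|x_3 − x*| = 1.95e-2/6.80e-2 = 0.2868.
After j more steps, |x_{4+j} − x*| ≈ 1.95e-2·ρ^j; need ρ^j ≤ 5.0e-7/1.95e-2 = 2.5641e-05.
j ≥ ln(2.5641e-05)/ln(0.2868) = -10.5713/-1.24897 = 8.464.
So 9 more iterations are needed.

9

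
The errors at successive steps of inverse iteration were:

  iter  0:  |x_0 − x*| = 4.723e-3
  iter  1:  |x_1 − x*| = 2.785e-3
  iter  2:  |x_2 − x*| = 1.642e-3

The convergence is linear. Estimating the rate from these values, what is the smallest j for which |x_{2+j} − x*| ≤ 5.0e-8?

Rate ρ ≈ |x_2 − x*|/|x_1 − x*| = 1.642e-3/2.785e-3 = 0.5896.
After j more steps, |x_{2+j} − x*| ≈ 1.642e-3·ρ^j; need ρ^j ≤ 5.0e-8/1.642e-3 = 3.04507e-05.
j ≥ ln(3.04507e-05)/ln(0.5896) = -10.3994/-0.52831 = 19.684.
So 20 more iterations are needed.

20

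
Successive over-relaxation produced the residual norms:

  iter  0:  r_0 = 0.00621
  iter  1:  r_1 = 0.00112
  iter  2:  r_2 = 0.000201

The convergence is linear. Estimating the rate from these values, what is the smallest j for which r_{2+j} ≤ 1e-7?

5

Rate ρ ≈ r_2/r_1 = 0.000201/0.00112 = 0.1795.
After j more steps, r_{2+j} ≈ 0.000201·ρ^j; need ρ^j ≤ 1e-7/0.000201 = 0.000497512.
j ≥ ln(0.000497512)/ln(0.1795) = -7.6059/-1.71758 = 4.428.
So 5 more iterations are needed.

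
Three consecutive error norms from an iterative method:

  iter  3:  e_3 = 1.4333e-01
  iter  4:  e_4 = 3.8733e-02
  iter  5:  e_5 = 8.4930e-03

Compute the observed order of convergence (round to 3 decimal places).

p ≈ ln(e_5/e_4) / ln(e_4/e_3)
  = ln(8.4930e-03/3.8733e-02) / ln(3.8733e-02/1.4333e-01)
  = ln(0.21927) / ln(0.270237)
  = -1.517451 / -1.308456 ≈ 1.159726

1.160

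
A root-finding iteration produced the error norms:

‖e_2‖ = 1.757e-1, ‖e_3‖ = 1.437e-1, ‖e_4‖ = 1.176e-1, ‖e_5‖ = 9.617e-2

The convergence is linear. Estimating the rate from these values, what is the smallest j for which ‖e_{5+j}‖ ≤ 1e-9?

92

Rate ρ ≈ ‖e_5‖/‖e_4‖ = 9.617e-2/1.176e-1 = 0.8178.
After j more steps, ‖e_{5+j}‖ ≈ 9.617e-2·ρ^j; need ρ^j ≤ 1e-9/9.617e-2 = 1.03983e-08.
j ≥ ln(1.03983e-08)/ln(0.8178) = -18.3816/-0.20114 = 91.387.
So 92 more iterations are needed.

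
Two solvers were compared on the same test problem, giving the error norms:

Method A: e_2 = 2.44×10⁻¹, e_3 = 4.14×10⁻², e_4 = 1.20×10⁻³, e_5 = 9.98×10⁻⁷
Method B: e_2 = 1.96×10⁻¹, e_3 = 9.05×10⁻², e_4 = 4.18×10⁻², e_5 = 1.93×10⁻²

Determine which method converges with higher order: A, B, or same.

Method A: p ≈ ln(9.98×10⁻⁷/1.20×10⁻³)/ln(1.20×10⁻³/4.14×10⁻²) ≈ 2.00.
Method B: p ≈ ln(1.93×10⁻²/4.18×10⁻²)/ln(4.18×10⁻²/9.05×10⁻²) ≈ 1.00.
Method A has the higher order (≈2.0 vs ≈1.0).

A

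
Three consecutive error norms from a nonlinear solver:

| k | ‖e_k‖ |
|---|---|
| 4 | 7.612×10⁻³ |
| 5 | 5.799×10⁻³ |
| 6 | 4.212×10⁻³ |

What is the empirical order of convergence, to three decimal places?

1.175

p ≈ ln(‖e_6‖/‖e_5‖) / ln(‖e_5‖/‖e_4‖)
  = ln(4.212×10⁻³/5.799×10⁻³) / ln(5.799×10⁻³/7.612×10⁻³)
  = ln(0.726332) / ln(0.761823)
  = -0.319748 / -0.272041 ≈ 1.175367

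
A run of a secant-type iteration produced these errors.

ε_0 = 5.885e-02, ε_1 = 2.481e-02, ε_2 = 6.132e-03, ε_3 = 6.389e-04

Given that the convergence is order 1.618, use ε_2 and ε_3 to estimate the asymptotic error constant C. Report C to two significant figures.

2.4

C ≈ ε_3 / ε_2^1.618
  = 6.389e-04 / (6.132e-03)^1.618
  = 6.389e-04 / 0.000263233 ≈ 2.4271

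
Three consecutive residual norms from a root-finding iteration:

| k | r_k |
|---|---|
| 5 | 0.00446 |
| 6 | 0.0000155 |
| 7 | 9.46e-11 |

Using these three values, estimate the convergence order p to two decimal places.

p ≈ ln(r_7/r_6) / ln(r_6/r_5)
  = ln(9.46e-11/0.0000155) / ln(0.0000155/0.00446)
  = ln(6.10323e-06) / ln(0.00347534)
  = -12.00669 / -5.66206 ≈ 2.12055

2.12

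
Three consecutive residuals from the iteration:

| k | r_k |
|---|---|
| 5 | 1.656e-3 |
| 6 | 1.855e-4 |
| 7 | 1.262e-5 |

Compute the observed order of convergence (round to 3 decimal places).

1.228

p ≈ ln(r_7/r_6) / ln(r_6/r_5)
  = ln(1.262e-5/1.855e-4) / ln(1.855e-4/1.656e-3)
  = ln(0.0680323) / ln(0.112017)
  = -2.687773 / -2.189105 ≈ 1.227795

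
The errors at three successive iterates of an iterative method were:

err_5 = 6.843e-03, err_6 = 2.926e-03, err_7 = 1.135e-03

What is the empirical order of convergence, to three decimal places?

p ≈ ln(err_7/err_6) / ln(err_6/err_5)
  = ln(1.135e-03/2.926e-03) / ln(2.926e-03/6.843e-03)
  = ln(0.387902) / ln(0.42759)
  = -0.947003 / -0.849590 ≈ 1.114659

1.115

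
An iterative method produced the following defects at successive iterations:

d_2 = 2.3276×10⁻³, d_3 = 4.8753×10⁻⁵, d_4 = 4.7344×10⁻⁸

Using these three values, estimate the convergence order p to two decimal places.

1.79

p ≈ ln(d_4/d_3) / ln(d_3/d_2)
  = ln(4.7344×10⁻⁸/4.8753×10⁻⁵) / ln(4.8753×10⁻⁵/2.3276×10⁻³)
  = ln(0.000971099) / ln(0.0209456)
  = -6.93708 / -3.86583 ≈ 1.79446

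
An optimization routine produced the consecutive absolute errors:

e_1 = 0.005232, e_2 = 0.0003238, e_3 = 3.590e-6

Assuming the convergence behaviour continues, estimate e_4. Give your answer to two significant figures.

First estimate the order: p ≈ ln(e_3/e_2) / ln(e_2/e_1) = ln(3.590e-6/0.0003238)/ln(0.0003238/0.005232) = ln(0.0110871)/ln(0.0618884) ≈ 1.6180.
Then e_4 ≈ e_3·(e_3/e_2)^p = 3.590e-6·(0.0110871)^1.6180 = 3.590e-6·0.000686302 ≈ 2.464e-09.

2.5e-9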